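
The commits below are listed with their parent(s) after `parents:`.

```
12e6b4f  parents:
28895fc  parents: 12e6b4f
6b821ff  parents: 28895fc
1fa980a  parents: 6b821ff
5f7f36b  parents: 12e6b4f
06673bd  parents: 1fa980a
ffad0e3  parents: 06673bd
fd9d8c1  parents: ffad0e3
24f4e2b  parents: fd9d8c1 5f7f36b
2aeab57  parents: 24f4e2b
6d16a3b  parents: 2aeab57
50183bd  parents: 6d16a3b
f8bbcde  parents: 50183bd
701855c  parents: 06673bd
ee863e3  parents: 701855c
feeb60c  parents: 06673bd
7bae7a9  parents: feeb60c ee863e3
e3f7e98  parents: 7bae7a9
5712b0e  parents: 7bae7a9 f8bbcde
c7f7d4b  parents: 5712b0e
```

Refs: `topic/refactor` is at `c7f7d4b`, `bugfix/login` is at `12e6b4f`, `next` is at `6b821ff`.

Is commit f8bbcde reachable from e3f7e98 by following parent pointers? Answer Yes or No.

Ancestors of e3f7e98: {06673bd, 12e6b4f, 1fa980a, 28895fc, 6b821ff, 701855c, 7bae7a9, e3f7e98, ee863e3, feeb60c}.
f8bbcde is not in that set, so it is not an ancestor of e3f7e98.

No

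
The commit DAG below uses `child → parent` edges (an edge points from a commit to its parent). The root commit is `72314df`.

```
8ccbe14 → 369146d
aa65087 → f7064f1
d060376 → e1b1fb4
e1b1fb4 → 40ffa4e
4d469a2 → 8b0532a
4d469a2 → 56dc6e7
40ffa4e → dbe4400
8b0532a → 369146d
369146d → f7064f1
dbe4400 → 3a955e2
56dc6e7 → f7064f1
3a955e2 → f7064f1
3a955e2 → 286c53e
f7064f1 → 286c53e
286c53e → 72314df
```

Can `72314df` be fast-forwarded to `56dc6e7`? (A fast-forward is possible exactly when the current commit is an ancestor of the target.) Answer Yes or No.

A fast-forward from 72314df to 56dc6e7 is possible iff 72314df is an ancestor of 56dc6e7.
Ancestors of 56dc6e7: {286c53e, 56dc6e7, 72314df, f7064f1}.
72314df is among them, so fast-forward is possible.

Yes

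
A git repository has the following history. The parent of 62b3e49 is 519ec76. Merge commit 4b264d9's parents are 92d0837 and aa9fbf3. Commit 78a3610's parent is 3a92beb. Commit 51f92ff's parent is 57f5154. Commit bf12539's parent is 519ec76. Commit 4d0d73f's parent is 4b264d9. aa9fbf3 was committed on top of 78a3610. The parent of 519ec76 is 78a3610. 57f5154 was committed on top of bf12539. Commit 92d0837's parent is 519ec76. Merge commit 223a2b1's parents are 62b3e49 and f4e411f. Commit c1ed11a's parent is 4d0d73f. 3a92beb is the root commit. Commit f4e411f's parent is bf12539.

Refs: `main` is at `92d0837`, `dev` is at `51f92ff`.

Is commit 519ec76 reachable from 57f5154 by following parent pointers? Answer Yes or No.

Yes

Ancestors of 57f5154 (commits reachable by following parents): {3a92beb, 519ec76, 57f5154, 78a3610, bf12539}.
519ec76 is in that set, so it is an ancestor of 57f5154.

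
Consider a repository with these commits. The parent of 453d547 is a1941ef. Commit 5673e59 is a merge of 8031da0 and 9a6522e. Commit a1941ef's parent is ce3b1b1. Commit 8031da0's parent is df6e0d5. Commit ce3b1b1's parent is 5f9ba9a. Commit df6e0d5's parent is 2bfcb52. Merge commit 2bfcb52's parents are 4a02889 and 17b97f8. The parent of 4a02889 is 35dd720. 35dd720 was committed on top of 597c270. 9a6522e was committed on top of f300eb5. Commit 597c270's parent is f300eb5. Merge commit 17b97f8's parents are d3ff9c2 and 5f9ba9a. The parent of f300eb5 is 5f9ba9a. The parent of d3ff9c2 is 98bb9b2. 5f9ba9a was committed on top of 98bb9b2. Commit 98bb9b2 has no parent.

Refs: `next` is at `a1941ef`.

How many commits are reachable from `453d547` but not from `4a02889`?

Reachable from 453d547: {453d547, 5f9ba9a, 98bb9b2, a1941ef, ce3b1b1}.
Reachable from 4a02889: {35dd720, 4a02889, 597c270, 5f9ba9a, 98bb9b2, f300eb5}.
In 453d547's history but not 4a02889's: {453d547, a1941ef, ce3b1b1} — 3 commits.

3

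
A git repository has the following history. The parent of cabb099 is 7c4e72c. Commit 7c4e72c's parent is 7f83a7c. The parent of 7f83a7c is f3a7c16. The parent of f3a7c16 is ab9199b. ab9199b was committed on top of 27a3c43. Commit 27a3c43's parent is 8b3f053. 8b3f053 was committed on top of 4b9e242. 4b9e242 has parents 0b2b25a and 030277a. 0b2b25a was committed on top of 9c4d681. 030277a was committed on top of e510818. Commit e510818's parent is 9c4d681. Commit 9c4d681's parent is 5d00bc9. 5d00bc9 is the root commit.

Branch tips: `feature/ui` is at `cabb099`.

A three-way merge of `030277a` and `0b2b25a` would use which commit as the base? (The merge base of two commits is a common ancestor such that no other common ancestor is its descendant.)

Ancestors of 030277a: {030277a, 5d00bc9, 9c4d681, e510818}.
Ancestors of 0b2b25a: {0b2b25a, 5d00bc9, 9c4d681}.
Common ancestors: {5d00bc9, 9c4d681}.
Among these, 9c4d681 is not an ancestor of any other common ancestor — it is the merge base.

9c4d681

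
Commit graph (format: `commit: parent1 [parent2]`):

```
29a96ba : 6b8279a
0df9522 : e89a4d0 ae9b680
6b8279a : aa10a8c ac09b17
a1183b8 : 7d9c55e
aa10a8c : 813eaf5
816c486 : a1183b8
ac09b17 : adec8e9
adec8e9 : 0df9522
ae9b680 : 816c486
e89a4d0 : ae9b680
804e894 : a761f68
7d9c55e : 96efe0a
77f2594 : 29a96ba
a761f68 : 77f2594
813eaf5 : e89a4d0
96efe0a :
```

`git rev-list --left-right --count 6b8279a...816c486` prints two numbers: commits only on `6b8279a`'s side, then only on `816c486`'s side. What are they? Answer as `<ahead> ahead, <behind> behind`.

Reachable from 6b8279a: {0df9522, 6b8279a, 7d9c55e, 813eaf5, 816c486, 96efe0a, a1183b8, aa10a8c, ac09b17, adec8e9, ae9b680, e89a4d0}.
Reachable from 816c486: {7d9c55e, 816c486, 96efe0a, a1183b8}.
Only in 6b8279a's history (ahead): {0df9522, 6b8279a, 813eaf5, aa10a8c, ac09b17, adec8e9, ae9b680, e89a4d0} — 8.
Only in 816c486's history (behind): {} — 0.

8 ahead, 0 behind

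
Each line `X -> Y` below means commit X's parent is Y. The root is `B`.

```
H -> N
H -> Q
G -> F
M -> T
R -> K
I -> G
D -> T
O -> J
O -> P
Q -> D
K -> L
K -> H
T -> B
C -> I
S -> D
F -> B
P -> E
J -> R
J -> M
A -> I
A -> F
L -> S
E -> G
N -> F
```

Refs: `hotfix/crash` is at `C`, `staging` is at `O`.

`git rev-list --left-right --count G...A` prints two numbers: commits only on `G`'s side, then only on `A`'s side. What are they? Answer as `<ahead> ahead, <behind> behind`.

Reachable from G: {B, F, G}.
Reachable from A: {A, B, F, G, I}.
Only in G's history (ahead): {} — 0.
Only in A's history (behind): {A, I} — 2.

0 ahead, 2 behind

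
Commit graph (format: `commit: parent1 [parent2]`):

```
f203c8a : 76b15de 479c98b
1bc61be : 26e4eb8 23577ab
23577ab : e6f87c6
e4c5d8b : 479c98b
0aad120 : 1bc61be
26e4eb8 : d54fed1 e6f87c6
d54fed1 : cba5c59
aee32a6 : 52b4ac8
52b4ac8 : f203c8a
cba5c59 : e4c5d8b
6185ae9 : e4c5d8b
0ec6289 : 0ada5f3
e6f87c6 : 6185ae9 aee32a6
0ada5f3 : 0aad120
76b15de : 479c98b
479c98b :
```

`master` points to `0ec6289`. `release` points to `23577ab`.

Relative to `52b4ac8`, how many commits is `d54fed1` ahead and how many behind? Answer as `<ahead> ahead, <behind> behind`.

3 ahead, 3 behind

Reachable from d54fed1: {479c98b, cba5c59, d54fed1, e4c5d8b}.
Reachable from 52b4ac8: {479c98b, 52b4ac8, 76b15de, f203c8a}.
Only in d54fed1's history (ahead): {cba5c59, d54fed1, e4c5d8b} — 3.
Only in 52b4ac8's history (behind): {52b4ac8, 76b15de, f203c8a} — 3.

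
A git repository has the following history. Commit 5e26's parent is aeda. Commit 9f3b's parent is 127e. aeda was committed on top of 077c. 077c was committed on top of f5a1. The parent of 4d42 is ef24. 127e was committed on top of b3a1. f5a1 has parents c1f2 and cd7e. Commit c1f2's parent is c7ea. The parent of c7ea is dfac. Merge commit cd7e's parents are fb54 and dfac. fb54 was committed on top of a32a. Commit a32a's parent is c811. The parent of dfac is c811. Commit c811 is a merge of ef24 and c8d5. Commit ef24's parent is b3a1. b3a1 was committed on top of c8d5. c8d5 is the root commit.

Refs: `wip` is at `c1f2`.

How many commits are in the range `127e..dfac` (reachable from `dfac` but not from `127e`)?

3

Reachable from dfac: {b3a1, c811, c8d5, dfac, ef24}.
Reachable from 127e: {127e, b3a1, c8d5}.
In dfac's history but not 127e's: {c811, dfac, ef24} — 3 commits.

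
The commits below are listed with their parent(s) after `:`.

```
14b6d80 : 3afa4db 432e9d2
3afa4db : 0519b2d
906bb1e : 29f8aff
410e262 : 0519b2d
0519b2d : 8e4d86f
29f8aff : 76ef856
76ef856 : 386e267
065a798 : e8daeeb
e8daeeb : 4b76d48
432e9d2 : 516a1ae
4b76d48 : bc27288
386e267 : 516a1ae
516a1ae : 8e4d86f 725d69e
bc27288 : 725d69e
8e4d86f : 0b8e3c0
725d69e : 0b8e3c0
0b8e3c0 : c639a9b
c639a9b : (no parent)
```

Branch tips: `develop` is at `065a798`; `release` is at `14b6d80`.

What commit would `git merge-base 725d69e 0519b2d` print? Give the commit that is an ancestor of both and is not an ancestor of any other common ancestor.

0b8e3c0

Ancestors of 725d69e: {0b8e3c0, 725d69e, c639a9b}.
Ancestors of 0519b2d: {0519b2d, 0b8e3c0, 8e4d86f, c639a9b}.
Common ancestors: {0b8e3c0, c639a9b}.
Among these, 0b8e3c0 is not an ancestor of any other common ancestor — it is the merge base.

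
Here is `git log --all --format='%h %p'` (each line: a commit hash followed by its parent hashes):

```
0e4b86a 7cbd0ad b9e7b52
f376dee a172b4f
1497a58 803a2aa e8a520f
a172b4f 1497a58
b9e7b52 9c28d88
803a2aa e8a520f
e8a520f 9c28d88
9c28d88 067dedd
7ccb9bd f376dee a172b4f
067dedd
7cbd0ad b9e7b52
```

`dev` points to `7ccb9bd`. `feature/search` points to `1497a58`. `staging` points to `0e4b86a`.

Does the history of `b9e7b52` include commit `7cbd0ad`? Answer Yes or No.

Ancestors of b9e7b52: {067dedd, 9c28d88, b9e7b52}.
7cbd0ad is not in that set, so it is not an ancestor of b9e7b52.

No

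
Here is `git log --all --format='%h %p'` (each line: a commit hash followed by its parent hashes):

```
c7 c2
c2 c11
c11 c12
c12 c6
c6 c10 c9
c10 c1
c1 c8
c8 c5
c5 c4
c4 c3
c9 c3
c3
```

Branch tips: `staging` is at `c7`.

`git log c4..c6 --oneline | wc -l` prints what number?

Reachable from c6: {c1, c10, c3, c4, c5, c6, c8, c9}.
Reachable from c4: {c3, c4}.
In c6's history but not c4's: {c1, c10, c5, c6, c8, c9} — 6 commits.

6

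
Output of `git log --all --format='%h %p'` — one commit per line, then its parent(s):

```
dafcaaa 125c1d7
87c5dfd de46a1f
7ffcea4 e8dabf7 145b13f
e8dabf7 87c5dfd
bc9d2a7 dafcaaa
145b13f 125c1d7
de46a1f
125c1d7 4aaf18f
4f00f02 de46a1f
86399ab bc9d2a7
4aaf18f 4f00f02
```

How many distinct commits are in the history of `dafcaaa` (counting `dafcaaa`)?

Walking parent pointers from dafcaaa: reachable set = {125c1d7, 4aaf18f, 4f00f02, dafcaaa, de46a1f}.
That is 5 commits.

5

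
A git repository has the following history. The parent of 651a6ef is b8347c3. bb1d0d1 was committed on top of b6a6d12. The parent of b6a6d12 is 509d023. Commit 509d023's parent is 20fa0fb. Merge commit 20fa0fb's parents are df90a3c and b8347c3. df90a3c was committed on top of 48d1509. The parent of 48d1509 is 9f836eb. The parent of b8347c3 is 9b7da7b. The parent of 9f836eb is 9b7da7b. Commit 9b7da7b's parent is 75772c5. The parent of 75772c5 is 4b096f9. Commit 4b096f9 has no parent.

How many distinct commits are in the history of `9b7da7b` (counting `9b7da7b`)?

3

Walking parent pointers from 9b7da7b: reachable set = {4b096f9, 75772c5, 9b7da7b}.
That is 3 commits.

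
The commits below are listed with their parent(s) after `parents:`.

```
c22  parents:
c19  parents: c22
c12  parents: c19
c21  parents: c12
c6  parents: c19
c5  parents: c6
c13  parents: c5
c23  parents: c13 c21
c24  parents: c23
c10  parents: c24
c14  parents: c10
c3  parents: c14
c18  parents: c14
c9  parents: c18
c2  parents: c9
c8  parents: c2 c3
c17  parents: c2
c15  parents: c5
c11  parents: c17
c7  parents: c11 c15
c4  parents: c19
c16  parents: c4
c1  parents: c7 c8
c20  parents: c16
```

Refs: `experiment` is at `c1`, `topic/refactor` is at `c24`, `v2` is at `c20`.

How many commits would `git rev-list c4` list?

3

Walking parent pointers from c4: reachable set = {c19, c22, c4}.
That is 3 commits.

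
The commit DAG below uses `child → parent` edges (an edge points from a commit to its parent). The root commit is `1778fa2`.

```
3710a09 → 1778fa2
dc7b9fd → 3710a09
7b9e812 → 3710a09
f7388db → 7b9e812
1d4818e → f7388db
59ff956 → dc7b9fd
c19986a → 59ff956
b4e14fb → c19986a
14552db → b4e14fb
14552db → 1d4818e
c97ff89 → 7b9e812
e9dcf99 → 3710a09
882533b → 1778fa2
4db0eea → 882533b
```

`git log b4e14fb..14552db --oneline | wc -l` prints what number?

4

Reachable from 14552db: {14552db, 1778fa2, 1d4818e, 3710a09, 59ff956, 7b9e812, b4e14fb, c19986a, dc7b9fd, f7388db}.
Reachable from b4e14fb: {1778fa2, 3710a09, 59ff956, b4e14fb, c19986a, dc7b9fd}.
In 14552db's history but not b4e14fb's: {14552db, 1d4818e, 7b9e812, f7388db} — 4 commits.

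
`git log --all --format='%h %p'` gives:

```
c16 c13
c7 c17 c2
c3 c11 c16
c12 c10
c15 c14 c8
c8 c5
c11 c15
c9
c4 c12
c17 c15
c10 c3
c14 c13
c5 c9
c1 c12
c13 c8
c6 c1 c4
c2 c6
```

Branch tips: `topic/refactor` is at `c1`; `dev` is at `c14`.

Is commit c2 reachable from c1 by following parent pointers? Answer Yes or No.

Ancestors of c1: {c1, c10, c11, c12, c13, c14, c15, c16, c3, c5, c8, c9}.
c2 is not in that set, so it is not an ancestor of c1.

No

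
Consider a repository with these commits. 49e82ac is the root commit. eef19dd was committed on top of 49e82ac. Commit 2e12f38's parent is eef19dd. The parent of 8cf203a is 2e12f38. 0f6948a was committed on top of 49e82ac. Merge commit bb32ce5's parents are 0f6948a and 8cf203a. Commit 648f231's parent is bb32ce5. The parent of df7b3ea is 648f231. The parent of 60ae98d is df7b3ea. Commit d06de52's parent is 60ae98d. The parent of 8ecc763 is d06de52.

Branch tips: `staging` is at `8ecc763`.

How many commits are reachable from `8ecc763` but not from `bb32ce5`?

Reachable from 8ecc763: {0f6948a, 2e12f38, 49e82ac, 60ae98d, 648f231, 8cf203a, 8ecc763, bb32ce5, d06de52, df7b3ea, eef19dd}.
Reachable from bb32ce5: {0f6948a, 2e12f38, 49e82ac, 8cf203a, bb32ce5, eef19dd}.
In 8ecc763's history but not bb32ce5's: {60ae98d, 648f231, 8ecc763, d06de52, df7b3ea} — 5 commits.

5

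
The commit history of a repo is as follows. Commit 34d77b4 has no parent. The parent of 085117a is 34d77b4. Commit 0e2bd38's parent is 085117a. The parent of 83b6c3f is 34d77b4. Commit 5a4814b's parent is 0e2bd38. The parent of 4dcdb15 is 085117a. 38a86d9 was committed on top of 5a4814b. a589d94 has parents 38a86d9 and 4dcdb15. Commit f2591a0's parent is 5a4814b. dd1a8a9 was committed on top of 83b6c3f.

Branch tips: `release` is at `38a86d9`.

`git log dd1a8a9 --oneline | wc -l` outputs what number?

Walking parent pointers from dd1a8a9: reachable set = {34d77b4, 83b6c3f, dd1a8a9}.
That is 3 commits.

3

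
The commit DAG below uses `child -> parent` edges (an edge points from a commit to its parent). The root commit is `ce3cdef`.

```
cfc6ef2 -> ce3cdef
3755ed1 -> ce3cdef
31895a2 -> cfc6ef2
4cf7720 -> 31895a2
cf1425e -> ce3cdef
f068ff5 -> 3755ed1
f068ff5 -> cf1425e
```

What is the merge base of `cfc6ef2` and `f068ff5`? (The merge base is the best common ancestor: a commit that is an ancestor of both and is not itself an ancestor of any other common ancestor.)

ce3cdef

Ancestors of cfc6ef2: {ce3cdef, cfc6ef2}.
Ancestors of f068ff5: {3755ed1, ce3cdef, cf1425e, f068ff5}.
Common ancestors: {ce3cdef}.
The only common ancestor is ce3cdef, so it is the merge base.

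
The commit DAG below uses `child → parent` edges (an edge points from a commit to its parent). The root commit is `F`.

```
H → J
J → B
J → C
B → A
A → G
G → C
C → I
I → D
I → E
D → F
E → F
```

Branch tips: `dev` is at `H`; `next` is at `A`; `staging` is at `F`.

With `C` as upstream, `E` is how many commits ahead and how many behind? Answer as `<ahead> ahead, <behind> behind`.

0 ahead, 3 behind

Reachable from E: {E, F}.
Reachable from C: {C, D, E, F, I}.
Only in E's history (ahead): {} — 0.
Only in C's history (behind): {C, D, I} — 3.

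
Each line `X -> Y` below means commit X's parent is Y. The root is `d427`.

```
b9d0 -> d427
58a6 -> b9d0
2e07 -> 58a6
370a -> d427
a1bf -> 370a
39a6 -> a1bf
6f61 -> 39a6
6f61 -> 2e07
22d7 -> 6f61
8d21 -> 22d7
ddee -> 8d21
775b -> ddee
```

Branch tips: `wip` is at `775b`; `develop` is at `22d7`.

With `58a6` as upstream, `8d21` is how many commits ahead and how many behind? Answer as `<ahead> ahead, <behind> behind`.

Reachable from 8d21: {22d7, 2e07, 370a, 39a6, 58a6, 6f61, 8d21, a1bf, b9d0, d427}.
Reachable from 58a6: {58a6, b9d0, d427}.
Only in 8d21's history (ahead): {22d7, 2e07, 370a, 39a6, 6f61, 8d21, a1bf} — 7.
Only in 58a6's history (behind): {} — 0.

7 ahead, 0 behind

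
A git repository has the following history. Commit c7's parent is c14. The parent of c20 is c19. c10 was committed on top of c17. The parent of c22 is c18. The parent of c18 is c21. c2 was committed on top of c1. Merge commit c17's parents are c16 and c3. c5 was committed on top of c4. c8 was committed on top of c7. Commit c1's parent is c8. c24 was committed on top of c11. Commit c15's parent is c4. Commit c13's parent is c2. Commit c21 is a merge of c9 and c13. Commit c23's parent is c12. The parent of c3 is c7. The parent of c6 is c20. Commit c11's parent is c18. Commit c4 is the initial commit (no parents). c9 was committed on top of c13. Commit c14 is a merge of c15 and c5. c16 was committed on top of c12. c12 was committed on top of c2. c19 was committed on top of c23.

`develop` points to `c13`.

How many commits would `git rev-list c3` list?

Walking parent pointers from c3: reachable set = {c14, c15, c3, c4, c5, c7}.
That is 6 commits.

6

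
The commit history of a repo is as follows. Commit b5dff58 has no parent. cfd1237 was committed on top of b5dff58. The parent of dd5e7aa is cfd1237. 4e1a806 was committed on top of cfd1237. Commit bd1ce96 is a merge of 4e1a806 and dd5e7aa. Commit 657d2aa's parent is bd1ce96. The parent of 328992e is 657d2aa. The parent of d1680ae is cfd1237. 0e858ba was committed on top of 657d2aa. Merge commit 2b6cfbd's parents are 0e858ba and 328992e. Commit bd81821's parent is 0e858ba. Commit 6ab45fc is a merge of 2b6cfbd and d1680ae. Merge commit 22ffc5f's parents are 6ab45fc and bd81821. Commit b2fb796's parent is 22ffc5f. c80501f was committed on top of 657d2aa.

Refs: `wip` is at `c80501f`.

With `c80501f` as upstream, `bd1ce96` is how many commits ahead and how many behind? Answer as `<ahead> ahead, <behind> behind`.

Reachable from bd1ce96: {4e1a806, b5dff58, bd1ce96, cfd1237, dd5e7aa}.
Reachable from c80501f: {4e1a806, 657d2aa, b5dff58, bd1ce96, c80501f, cfd1237, dd5e7aa}.
Only in bd1ce96's history (ahead): {} — 0.
Only in c80501f's history (behind): {657d2aa, c80501f} — 2.

0 ahead, 2 behind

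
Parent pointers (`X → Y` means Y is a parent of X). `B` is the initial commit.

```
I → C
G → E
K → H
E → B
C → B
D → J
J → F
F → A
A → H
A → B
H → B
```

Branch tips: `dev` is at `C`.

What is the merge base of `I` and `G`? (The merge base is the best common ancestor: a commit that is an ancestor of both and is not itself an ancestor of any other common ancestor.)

Ancestors of I: {B, C, I}.
Ancestors of G: {B, E, G}.
Common ancestors: {B}.
The only common ancestor is B, so it is the merge base.

B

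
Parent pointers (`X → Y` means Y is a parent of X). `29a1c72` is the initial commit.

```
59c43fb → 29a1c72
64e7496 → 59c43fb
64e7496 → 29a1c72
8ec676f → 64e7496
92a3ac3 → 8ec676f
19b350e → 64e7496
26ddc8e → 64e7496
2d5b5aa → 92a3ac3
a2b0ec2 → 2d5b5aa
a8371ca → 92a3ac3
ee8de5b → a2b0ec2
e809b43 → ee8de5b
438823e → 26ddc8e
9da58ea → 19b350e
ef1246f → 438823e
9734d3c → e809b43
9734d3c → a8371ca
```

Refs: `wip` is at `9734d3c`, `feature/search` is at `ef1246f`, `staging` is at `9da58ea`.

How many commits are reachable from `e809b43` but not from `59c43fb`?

7

Reachable from e809b43: {29a1c72, 2d5b5aa, 59c43fb, 64e7496, 8ec676f, 92a3ac3, a2b0ec2, e809b43, ee8de5b}.
Reachable from 59c43fb: {29a1c72, 59c43fb}.
In e809b43's history but not 59c43fb's: {2d5b5aa, 64e7496, 8ec676f, 92a3ac3, a2b0ec2, e809b43, ee8de5b} — 7 commits.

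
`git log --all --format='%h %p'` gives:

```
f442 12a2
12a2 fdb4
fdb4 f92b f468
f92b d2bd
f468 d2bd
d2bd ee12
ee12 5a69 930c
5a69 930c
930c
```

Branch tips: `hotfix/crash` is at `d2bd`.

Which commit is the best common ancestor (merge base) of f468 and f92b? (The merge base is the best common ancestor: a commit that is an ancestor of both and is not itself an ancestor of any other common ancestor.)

d2bd

Ancestors of f468: {5a69, 930c, d2bd, ee12, f468}.
Ancestors of f92b: {5a69, 930c, d2bd, ee12, f92b}.
Common ancestors: {5a69, 930c, d2bd, ee12}.
Among these, d2bd is not an ancestor of any other common ancestor — it is the merge base.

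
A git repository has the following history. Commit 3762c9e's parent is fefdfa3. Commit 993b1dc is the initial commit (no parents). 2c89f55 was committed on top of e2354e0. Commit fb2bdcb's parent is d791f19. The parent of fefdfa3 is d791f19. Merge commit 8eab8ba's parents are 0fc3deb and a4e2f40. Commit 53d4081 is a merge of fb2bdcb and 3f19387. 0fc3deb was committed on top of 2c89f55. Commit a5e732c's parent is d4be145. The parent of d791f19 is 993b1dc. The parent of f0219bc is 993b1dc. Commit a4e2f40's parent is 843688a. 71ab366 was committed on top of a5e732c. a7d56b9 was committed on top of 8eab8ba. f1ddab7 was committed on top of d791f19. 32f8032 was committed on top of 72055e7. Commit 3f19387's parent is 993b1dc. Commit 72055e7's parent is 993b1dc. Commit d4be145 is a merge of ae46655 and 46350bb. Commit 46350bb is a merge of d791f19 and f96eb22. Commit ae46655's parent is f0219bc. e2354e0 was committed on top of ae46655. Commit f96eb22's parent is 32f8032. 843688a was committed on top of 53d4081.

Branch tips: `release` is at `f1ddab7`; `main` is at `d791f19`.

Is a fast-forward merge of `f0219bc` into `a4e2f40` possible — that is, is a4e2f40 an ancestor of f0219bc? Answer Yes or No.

No

A fast-forward from a4e2f40 to f0219bc is possible iff a4e2f40 is an ancestor of f0219bc.
Ancestors of f0219bc: {993b1dc, f0219bc}.
a4e2f40 is not among them, so fast-forward is not possible.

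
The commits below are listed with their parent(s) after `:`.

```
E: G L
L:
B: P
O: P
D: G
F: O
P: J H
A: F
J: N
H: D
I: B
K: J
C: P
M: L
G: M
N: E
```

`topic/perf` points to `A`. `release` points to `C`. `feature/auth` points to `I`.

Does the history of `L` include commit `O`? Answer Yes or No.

No

Ancestors of L: {L}.
O is not in that set, so it is not an ancestor of L.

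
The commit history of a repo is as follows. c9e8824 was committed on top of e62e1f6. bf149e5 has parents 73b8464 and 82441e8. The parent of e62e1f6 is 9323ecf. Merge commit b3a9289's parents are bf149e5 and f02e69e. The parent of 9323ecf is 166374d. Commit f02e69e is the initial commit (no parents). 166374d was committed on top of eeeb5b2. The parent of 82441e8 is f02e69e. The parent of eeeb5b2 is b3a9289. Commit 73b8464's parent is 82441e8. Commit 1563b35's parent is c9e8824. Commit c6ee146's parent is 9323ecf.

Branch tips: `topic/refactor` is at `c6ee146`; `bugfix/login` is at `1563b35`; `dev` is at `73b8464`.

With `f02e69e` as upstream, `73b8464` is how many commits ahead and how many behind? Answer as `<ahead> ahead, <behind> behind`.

Reachable from 73b8464: {73b8464, 82441e8, f02e69e}.
Reachable from f02e69e: {f02e69e}.
Only in 73b8464's history (ahead): {73b8464, 82441e8} — 2.
Only in f02e69e's history (behind): {} — 0.

2 ahead, 0 behind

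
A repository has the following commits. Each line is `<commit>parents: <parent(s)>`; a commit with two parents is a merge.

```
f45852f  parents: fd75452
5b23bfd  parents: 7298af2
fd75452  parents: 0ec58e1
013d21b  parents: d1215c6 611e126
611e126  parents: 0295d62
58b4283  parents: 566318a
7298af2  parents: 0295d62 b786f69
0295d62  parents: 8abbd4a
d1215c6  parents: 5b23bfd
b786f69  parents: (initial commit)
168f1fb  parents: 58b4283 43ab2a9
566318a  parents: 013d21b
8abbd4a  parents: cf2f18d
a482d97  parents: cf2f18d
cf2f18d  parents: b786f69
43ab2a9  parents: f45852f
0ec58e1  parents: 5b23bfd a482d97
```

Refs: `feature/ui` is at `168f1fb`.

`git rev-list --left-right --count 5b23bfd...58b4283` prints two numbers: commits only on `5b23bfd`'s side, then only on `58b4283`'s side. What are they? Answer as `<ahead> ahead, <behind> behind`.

Reachable from 5b23bfd: {0295d62, 5b23bfd, 7298af2, 8abbd4a, b786f69, cf2f18d}.
Reachable from 58b4283: {013d21b, 0295d62, 566318a, 58b4283, 5b23bfd, 611e126, 7298af2, 8abbd4a, b786f69, cf2f18d, d1215c6}.
Only in 5b23bfd's history (ahead): {} — 0.
Only in 58b4283's history (behind): {013d21b, 566318a, 58b4283, 611e126, d1215c6} — 5.

0 ahead, 5 behind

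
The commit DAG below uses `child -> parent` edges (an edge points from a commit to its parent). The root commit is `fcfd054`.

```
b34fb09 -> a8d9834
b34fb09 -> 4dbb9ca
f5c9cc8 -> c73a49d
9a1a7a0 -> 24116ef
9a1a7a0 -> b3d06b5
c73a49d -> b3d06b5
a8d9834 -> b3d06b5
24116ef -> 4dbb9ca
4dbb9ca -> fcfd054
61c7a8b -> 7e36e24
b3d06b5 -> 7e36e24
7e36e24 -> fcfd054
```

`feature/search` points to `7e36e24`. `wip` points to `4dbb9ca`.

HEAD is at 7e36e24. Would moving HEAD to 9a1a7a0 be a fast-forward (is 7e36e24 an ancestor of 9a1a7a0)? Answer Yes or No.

Yes

A fast-forward from 7e36e24 to 9a1a7a0 is possible iff 7e36e24 is an ancestor of 9a1a7a0.
Ancestors of 9a1a7a0: {24116ef, 4dbb9ca, 7e36e24, 9a1a7a0, b3d06b5, fcfd054}.
7e36e24 is among them, so fast-forward is possible.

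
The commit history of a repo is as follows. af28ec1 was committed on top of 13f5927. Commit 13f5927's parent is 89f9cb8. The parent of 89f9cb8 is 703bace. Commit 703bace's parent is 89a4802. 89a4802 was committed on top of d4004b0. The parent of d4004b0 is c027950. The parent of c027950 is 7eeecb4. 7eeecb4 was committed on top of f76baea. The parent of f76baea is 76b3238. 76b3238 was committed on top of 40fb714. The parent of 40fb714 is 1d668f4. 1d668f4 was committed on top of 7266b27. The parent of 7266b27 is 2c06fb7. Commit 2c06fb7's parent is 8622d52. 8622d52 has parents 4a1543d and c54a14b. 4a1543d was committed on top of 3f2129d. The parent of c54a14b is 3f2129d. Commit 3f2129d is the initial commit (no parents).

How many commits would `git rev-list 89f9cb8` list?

16

Walking parent pointers from 89f9cb8: reachable set = {1d668f4, 2c06fb7, 3f2129d, 40fb714, 4a1543d, 703bace, 7266b27, 76b3238, 7eeecb4, 8622d52, 89a4802, 89f9cb8, c027950, c54a14b, d4004b0, f76baea}.
That is 16 commits.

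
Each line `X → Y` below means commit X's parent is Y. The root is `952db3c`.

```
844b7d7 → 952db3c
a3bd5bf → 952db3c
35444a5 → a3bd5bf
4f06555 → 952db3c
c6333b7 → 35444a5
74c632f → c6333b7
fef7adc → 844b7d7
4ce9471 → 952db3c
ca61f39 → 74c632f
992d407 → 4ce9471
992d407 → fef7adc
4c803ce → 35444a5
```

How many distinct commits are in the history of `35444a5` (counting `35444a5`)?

3

Walking parent pointers from 35444a5: reachable set = {35444a5, 952db3c, a3bd5bf}.
That is 3 commits.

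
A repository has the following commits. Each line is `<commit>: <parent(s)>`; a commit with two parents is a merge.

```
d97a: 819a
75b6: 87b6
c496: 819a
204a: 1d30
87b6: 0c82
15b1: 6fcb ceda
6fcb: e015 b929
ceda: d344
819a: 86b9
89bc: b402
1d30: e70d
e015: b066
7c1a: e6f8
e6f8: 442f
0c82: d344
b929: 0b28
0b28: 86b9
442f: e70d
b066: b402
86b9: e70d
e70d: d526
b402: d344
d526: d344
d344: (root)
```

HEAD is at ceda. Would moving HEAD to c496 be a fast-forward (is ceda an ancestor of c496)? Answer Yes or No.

A fast-forward from ceda to c496 is possible iff ceda is an ancestor of c496.
Ancestors of c496: {819a, 86b9, c496, d344, d526, e70d}.
ceda is not among them, so fast-forward is not possible.

No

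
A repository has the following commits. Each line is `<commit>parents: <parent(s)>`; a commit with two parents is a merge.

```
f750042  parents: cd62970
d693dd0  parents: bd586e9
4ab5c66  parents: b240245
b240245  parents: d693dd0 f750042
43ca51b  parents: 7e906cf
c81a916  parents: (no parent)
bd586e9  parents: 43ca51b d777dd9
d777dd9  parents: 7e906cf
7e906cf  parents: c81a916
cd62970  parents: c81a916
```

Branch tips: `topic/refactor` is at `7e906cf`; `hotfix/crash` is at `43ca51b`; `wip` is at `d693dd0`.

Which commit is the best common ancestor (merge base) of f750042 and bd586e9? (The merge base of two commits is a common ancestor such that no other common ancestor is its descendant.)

Ancestors of f750042: {c81a916, cd62970, f750042}.
Ancestors of bd586e9: {43ca51b, 7e906cf, bd586e9, c81a916, d777dd9}.
Common ancestors: {c81a916}.
The only common ancestor is c81a916, so it is the merge base.

c81a916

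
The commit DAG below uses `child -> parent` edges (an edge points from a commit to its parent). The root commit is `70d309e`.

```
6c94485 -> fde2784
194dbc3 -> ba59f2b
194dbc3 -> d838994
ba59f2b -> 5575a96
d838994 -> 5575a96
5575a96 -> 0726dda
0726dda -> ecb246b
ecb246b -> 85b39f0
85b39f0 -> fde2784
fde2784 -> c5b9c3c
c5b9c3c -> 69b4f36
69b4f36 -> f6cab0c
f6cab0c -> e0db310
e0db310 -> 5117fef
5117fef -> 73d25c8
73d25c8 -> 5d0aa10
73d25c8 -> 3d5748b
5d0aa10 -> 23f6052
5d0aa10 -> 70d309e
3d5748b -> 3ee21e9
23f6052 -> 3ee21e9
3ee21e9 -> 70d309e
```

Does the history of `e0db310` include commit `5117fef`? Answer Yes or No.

Ancestors of e0db310 (commits reachable by following parents): {23f6052, 3d5748b, 3ee21e9, 5117fef, 5d0aa10, 70d309e, 73d25c8, e0db310}.
5117fef is in that set, so it is an ancestor of e0db310.

Yes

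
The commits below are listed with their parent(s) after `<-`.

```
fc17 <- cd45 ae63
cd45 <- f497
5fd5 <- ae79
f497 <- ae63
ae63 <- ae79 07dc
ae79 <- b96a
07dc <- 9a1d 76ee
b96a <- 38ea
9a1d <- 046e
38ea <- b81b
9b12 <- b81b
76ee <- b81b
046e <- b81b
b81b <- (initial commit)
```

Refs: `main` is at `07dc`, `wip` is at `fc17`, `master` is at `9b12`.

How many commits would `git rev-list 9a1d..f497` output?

7

Reachable from f497: {046e, 07dc, 38ea, 76ee, 9a1d, ae63, ae79, b81b, b96a, f497}.
Reachable from 9a1d: {046e, 9a1d, b81b}.
In f497's history but not 9a1d's: {07dc, 38ea, 76ee, ae63, ae79, b96a, f497} — 7 commits.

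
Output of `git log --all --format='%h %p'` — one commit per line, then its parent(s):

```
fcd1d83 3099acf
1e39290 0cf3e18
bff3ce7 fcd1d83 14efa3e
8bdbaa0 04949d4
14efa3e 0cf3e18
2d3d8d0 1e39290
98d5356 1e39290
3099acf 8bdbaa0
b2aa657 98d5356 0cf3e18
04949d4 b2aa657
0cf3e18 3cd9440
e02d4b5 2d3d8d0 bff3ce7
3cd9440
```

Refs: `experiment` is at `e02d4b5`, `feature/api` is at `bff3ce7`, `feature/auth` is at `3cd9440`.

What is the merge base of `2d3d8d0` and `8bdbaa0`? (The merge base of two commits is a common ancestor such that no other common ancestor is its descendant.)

Ancestors of 2d3d8d0: {0cf3e18, 1e39290, 2d3d8d0, 3cd9440}.
Ancestors of 8bdbaa0: {04949d4, 0cf3e18, 1e39290, 3cd9440, 8bdbaa0, 98d5356, b2aa657}.
Common ancestors: {0cf3e18, 1e39290, 3cd9440}.
Among these, 1e39290 is not an ancestor of any other common ancestor — it is the merge base.

1e39290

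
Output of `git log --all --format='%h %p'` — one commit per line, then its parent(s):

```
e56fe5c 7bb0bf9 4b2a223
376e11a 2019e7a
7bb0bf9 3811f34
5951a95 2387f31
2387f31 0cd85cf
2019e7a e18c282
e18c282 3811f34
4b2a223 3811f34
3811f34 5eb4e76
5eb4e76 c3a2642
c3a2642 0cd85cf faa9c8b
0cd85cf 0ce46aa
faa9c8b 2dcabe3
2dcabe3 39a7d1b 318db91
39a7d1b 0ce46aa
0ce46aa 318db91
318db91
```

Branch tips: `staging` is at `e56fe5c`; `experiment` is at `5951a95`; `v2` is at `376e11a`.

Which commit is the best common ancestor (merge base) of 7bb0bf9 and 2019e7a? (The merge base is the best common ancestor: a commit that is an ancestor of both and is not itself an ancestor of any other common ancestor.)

Ancestors of 7bb0bf9: {0cd85cf, 0ce46aa, 2dcabe3, 318db91, 3811f34, 39a7d1b, 5eb4e76, 7bb0bf9, c3a2642, faa9c8b}.
Ancestors of 2019e7a: {0cd85cf, 0ce46aa, 2019e7a, 2dcabe3, 318db91, 3811f34, 39a7d1b, 5eb4e76, c3a2642, e18c282, faa9c8b}.
Common ancestors: {0cd85cf, 0ce46aa, 2dcabe3, 318db91, 3811f34, 39a7d1b, 5eb4e76, c3a2642, faa9c8b}.
Among these, 3811f34 is not an ancestor of any other common ancestor — it is the merge base.

3811f34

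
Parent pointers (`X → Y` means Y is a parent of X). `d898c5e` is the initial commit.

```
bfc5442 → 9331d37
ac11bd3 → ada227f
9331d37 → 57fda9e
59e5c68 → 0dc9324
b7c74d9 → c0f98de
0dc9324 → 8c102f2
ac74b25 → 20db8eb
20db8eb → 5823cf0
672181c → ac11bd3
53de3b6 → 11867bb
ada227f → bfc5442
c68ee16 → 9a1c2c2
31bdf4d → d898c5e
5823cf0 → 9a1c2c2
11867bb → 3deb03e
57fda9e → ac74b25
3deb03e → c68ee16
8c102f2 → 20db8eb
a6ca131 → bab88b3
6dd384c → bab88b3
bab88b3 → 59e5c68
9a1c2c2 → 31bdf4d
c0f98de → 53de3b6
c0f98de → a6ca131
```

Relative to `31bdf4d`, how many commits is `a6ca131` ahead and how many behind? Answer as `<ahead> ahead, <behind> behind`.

Reachable from a6ca131: {0dc9324, 20db8eb, 31bdf4d, 5823cf0, 59e5c68, 8c102f2, 9a1c2c2, a6ca131, bab88b3, d898c5e}.
Reachable from 31bdf4d: {31bdf4d, d898c5e}.
Only in a6ca131's history (ahead): {0dc9324, 20db8eb, 5823cf0, 59e5c68, 8c102f2, 9a1c2c2, a6ca131, bab88b3} — 8.
Only in 31bdf4d's history (behind): {} — 0.

8 ahead, 0 behind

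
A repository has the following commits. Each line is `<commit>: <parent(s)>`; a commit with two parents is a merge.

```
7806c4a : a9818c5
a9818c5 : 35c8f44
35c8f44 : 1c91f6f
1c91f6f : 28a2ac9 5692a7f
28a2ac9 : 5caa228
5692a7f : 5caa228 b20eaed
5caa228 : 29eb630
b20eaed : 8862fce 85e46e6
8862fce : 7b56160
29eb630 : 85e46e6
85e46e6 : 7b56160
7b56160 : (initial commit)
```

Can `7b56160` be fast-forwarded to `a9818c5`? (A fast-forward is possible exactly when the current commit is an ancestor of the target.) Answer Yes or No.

A fast-forward from 7b56160 to a9818c5 is possible iff 7b56160 is an ancestor of a9818c5.
Ancestors of a9818c5: {1c91f6f, 28a2ac9, 29eb630, 35c8f44, 5692a7f, 5caa228, 7b56160, 85e46e6, 8862fce, a9818c5, b20eaed}.
7b56160 is among them, so fast-forward is possible.

Yes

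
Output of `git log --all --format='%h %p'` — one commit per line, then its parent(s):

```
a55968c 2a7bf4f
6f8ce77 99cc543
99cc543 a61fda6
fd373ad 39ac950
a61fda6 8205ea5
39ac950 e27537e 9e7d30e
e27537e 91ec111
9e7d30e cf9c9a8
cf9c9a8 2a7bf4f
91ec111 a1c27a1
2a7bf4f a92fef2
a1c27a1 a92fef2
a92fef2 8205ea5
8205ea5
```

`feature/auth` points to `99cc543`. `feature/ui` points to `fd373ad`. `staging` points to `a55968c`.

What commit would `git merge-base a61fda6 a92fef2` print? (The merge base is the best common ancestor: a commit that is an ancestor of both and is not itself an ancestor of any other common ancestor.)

Ancestors of a61fda6: {8205ea5, a61fda6}.
Ancestors of a92fef2: {8205ea5, a92fef2}.
Common ancestors: {8205ea5}.
The only common ancestor is 8205ea5, so it is the merge base.

8205ea5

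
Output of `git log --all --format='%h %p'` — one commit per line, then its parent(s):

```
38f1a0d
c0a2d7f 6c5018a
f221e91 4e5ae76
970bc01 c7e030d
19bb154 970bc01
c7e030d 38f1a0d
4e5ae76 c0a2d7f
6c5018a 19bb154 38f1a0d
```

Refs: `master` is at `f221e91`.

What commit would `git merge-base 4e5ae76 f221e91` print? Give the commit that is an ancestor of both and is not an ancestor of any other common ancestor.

Ancestors of 4e5ae76: {19bb154, 38f1a0d, 4e5ae76, 6c5018a, 970bc01, c0a2d7f, c7e030d}.
Ancestors of f221e91: {19bb154, 38f1a0d, 4e5ae76, 6c5018a, 970bc01, c0a2d7f, c7e030d, f221e91}.
Common ancestors: {19bb154, 38f1a0d, 4e5ae76, 6c5018a, 970bc01, c0a2d7f, c7e030d}.
Among these, 4e5ae76 is not an ancestor of any other common ancestor — it is the merge base.

4e5ae76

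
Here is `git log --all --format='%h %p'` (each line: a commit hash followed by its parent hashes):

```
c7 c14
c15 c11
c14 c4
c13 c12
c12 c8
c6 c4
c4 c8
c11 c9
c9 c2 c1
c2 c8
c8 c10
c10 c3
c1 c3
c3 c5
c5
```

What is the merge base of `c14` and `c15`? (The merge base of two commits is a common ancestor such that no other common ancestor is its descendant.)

Ancestors of c14: {c10, c14, c3, c4, c5, c8}.
Ancestors of c15: {c1, c10, c11, c15, c2, c3, c5, c8, c9}.
Common ancestors: {c10, c3, c5, c8}.
Among these, c8 is not an ancestor of any other common ancestor — it is the merge base.

c8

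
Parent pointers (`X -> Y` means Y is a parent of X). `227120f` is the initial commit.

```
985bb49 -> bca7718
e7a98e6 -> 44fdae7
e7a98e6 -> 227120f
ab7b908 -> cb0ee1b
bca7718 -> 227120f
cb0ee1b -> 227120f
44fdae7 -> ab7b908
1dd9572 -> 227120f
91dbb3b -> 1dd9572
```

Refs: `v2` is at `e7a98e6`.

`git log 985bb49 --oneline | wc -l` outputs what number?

Walking parent pointers from 985bb49: reachable set = {227120f, 985bb49, bca7718}.
That is 3 commits.

3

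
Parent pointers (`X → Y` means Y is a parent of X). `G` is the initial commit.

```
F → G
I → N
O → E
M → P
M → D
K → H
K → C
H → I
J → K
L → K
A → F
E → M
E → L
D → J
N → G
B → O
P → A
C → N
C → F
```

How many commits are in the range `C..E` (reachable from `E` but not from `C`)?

Reachable from E: {A, C, D, E, F, G, H, I, J, K, L, M, N, P}.
Reachable from C: {C, F, G, N}.
In E's history but not C's: {A, D, E, H, I, J, K, L, M, P} — 10 commits.

10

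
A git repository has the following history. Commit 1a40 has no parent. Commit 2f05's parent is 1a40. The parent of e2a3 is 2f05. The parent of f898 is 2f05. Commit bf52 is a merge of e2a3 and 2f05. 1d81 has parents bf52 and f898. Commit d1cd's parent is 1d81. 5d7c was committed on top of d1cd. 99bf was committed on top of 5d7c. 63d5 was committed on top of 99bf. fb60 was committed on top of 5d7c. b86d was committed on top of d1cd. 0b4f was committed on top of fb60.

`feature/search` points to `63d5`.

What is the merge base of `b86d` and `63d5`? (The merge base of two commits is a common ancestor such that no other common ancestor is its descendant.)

d1cd

Ancestors of b86d: {1a40, 1d81, 2f05, b86d, bf52, d1cd, e2a3, f898}.
Ancestors of 63d5: {1a40, 1d81, 2f05, 5d7c, 63d5, 99bf, bf52, d1cd, e2a3, f898}.
Common ancestors: {1a40, 1d81, 2f05, bf52, d1cd, e2a3, f898}.
Among these, d1cd is not an ancestor of any other common ancestor — it is the merge base.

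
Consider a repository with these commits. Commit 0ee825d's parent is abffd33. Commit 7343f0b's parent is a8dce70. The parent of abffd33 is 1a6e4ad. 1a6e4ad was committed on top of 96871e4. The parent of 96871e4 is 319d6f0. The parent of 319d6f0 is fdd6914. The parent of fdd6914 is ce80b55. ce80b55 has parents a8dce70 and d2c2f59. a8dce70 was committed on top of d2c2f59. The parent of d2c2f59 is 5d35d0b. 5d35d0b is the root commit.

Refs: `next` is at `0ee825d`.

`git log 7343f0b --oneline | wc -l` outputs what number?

4

Walking parent pointers from 7343f0b: reachable set = {5d35d0b, 7343f0b, a8dce70, d2c2f59}.
That is 4 commits.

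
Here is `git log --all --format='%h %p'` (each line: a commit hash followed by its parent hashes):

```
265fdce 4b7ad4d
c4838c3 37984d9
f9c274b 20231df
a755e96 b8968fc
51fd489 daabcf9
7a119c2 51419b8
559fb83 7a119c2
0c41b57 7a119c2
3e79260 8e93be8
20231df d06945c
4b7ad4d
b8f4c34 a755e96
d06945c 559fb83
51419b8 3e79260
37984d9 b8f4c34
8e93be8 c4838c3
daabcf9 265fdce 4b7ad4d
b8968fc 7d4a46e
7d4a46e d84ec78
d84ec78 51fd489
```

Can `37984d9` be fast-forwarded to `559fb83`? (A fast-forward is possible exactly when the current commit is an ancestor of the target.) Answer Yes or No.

Yes

A fast-forward from 37984d9 to 559fb83 is possible iff 37984d9 is an ancestor of 559fb83.
Ancestors of 559fb83: {265fdce, 37984d9, 3e79260, 4b7ad4d, 51419b8, 51fd489, 559fb83, 7a119c2, 7d4a46e, 8e93be8, a755e96, b8968fc, b8f4c34, c4838c3, d84ec78, daabcf9}.
37984d9 is among them, so fast-forward is possible.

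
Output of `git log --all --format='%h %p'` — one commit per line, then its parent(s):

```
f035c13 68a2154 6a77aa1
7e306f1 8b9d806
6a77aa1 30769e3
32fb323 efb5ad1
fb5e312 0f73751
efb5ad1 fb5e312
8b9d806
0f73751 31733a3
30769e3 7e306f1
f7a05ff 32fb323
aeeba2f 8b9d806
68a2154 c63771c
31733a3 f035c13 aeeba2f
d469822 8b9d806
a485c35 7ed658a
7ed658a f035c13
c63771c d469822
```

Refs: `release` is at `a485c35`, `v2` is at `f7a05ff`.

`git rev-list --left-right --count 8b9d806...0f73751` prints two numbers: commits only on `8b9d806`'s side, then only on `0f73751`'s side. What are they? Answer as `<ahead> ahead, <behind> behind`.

0 ahead, 10 behind

Reachable from 8b9d806: {8b9d806}.
Reachable from 0f73751: {0f73751, 30769e3, 31733a3, 68a2154, 6a77aa1, 7e306f1, 8b9d806, aeeba2f, c63771c, d469822, f035c13}.
Only in 8b9d806's history (ahead): {} — 0.
Only in 0f73751's history (behind): {0f73751, 30769e3, 31733a3, 68a2154, 6a77aa1, 7e306f1, aeeba2f, c63771c, d469822, f035c13} — 10.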